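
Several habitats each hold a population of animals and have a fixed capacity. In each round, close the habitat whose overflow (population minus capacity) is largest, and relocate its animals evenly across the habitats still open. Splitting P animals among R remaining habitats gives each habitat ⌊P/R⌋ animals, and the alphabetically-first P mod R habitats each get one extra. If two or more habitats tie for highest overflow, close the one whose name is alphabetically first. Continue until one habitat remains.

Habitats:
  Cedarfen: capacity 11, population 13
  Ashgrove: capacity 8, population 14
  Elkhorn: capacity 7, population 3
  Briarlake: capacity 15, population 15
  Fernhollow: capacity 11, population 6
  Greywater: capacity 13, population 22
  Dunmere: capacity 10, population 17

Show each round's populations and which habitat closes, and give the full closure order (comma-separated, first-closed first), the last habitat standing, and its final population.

Closure order: Greywater, Dunmere, Ashgrove, Cedarfen, Briarlake, Elkhorn
Last habitat: Fernhollow with 90 animals

Round 1: Ashgrove=14 Briarlake=15 Cedarfen=13 Dunmere=17 Elkhorn=3 Fernhollow=6 Greywater=22 → close Greywater (overflow 9)
  22÷6 = 3 each, +1 to first 4
Round 2: Ashgrove=18 Briarlake=19 Cedarfen=17 Dunmere=21 Elkhorn=6 Fernhollow=9 → close Dunmere (overflow 11)
  21÷5 = 4 each, +1 to first 1
Round 3: Ashgrove=23 Briarlake=23 Cedarfen=21 Elkhorn=10 Fernhollow=13 → close Ashgrove (overflow 15)
  23÷4 = 5 each, +1 to first 3
Round 4: Briarlake=29 Cedarfen=27 Elkhorn=16 Fernhollow=18 → close Cedarfen (overflow 16)
  27÷3 = 9 each, +1 to first 0
Round 5: Briarlake=38 Elkhorn=25 Fernhollow=27 → close Briarlake (overflow 23)
  38÷2 = 19 each, +1 to first 0
Round 6: Elkhorn=44 Fernhollow=46 → close Elkhorn (overflow 37)
  44÷1 = 44 each, +1 to first 0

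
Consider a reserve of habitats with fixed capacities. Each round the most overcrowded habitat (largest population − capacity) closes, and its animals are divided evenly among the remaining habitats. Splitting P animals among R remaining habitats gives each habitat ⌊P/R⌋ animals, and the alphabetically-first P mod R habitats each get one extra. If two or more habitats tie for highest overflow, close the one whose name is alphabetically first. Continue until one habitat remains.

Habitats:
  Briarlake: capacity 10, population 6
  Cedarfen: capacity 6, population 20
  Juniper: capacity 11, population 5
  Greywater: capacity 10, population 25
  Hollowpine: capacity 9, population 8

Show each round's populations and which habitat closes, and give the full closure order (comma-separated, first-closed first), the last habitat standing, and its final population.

Closure order: Greywater, Cedarfen, Hollowpine, Briarlake
Last habitat: Juniper with 64 animals

Round 1: Briarlake=6 Cedarfen=20 Greywater=25 Hollowpine=8 Juniper=5 → close Greywater (overflow 15)
  25÷4 = 6 each, +1 to first 1
Round 2: Briarlake=13 Cedarfen=26 Hollowpine=14 Juniper=11 → close Cedarfen (overflow 20)
  26÷3 = 8 each, +1 to first 2
Round 3: Briarlake=22 Hollowpine=23 Juniper=19 → close Hollowpine (overflow 14)
  23÷2 = 11 each, +1 to first 1
Round 4: Briarlake=34 Juniper=30 → close Briarlake (overflow 24)
  34÷1 = 34 each, +1 to first 0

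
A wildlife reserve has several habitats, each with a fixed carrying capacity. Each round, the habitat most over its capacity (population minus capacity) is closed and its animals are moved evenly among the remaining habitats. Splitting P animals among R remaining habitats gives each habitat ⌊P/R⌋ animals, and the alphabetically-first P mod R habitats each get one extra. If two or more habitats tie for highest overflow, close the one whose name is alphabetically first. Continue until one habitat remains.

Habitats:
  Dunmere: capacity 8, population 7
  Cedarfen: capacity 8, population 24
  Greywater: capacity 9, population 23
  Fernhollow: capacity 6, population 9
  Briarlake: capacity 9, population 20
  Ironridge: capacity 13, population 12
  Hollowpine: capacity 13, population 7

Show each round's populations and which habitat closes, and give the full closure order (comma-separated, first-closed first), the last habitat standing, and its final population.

Closure order: Cedarfen, Greywater, Briarlake, Fernhollow, Dunmere, Ironridge
Last habitat: Hollowpine with 102 animals

Round 1: Briarlake=20 Cedarfen=24 Dunmere=7 Fernhollow=9 Greywater=23 Hollowpine=7 Ironridge=12 → close Cedarfen (overflow 16)
  24÷6 = 4 each, +1 to first 0
Round 2: Briarlake=24 Dunmere=11 Fernhollow=13 Greywater=27 Hollowpine=11 Ironridge=16 → close Greywater (overflow 18)
  27÷5 = 5 each, +1 to first 2
Round 3: Briarlake=30 Dunmere=17 Fernhollow=18 Hollowpine=16 Ironridge=21 → close Briarlake (overflow 21)
  30÷4 = 7 each, +1 to first 2
Round 4: Dunmere=25 Fernhollow=26 Hollowpine=23 Ironridge=28 → close Fernhollow (overflow 20)
  26÷3 = 8 each, +1 to first 2
Round 5: Dunmere=34 Hollowpine=32 Ironridge=36 → close Dunmere (overflow 26)
  34÷2 = 17 each, +1 to first 0
Round 6: Hollowpine=49 Ironridge=53 → close Ironridge (overflow 40)
  53÷1 = 53 each, +1 to first 0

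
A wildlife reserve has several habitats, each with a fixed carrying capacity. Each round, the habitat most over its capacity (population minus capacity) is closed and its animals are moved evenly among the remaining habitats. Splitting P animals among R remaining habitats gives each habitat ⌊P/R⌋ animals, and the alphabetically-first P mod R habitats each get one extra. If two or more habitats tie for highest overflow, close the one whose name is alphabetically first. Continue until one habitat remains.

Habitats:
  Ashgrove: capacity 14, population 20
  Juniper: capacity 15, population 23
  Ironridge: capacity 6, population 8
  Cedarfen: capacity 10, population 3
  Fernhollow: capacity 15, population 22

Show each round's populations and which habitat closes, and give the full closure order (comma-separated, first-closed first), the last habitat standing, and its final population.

Closure order: Juniper, Fernhollow, Ashgrove, Ironridge
Last habitat: Cedarfen with 76 animals

Round 1: Ashgrove=20 Cedarfen=3 Fernhollow=22 Ironridge=8 Juniper=23 → close Juniper (overflow 8)
  23÷4 = 5 each, +1 to first 3
Round 2: Ashgrove=26 Cedarfen=9 Fernhollow=28 Ironridge=13 → close Fernhollow (overflow 13)
  28÷3 = 9 each, +1 to first 1
Round 3: Ashgrove=36 Cedarfen=18 Ironridge=22 → close Ashgrove (overflow 22)
  36÷2 = 18 each, +1 to first 0
Round 4: Cedarfen=36 Ironridge=40 → close Ironridge (overflow 34)
  40÷1 = 40 each, +1 to first 0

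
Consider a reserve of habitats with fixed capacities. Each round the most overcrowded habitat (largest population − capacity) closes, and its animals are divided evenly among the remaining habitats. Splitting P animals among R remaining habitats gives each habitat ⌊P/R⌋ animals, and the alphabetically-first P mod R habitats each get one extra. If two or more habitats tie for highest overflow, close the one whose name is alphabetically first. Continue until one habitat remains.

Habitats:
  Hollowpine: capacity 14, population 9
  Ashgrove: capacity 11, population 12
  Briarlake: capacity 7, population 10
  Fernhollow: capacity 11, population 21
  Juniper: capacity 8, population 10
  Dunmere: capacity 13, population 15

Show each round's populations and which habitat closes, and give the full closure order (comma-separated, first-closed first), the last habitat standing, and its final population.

Closure order: Fernhollow, Briarlake, Ashgrove, Dunmere, Juniper
Last habitat: Hollowpine with 77 animals

Round 1: Ashgrove=12 Briarlake=10 Dunmere=15 Fernhollow=21 Hollowpine=9 Juniper=10 → close Fernhollow (overflow 10)
  21÷5 = 4 each, +1 to first 1
Round 2: Ashgrove=17 Briarlake=14 Dunmere=19 Hollowpine=13 Juniper=14 → close Briarlake (overflow 7)
  14÷4 = 3 each, +1 to first 2
Round 3: Ashgrove=21 Dunmere=23 Hollowpine=16 Juniper=17 → close Ashgrove (overflow 10)
  21÷3 = 7 each, +1 to first 0
Round 4: Dunmere=30 Hollowpine=23 Juniper=24 → close Dunmere (overflow 17)
  30÷2 = 15 each, +1 to first 0
Round 5: Hollowpine=38 Juniper=39 → close Juniper (overflow 31)
  39÷1 = 39 each, +1 to first 0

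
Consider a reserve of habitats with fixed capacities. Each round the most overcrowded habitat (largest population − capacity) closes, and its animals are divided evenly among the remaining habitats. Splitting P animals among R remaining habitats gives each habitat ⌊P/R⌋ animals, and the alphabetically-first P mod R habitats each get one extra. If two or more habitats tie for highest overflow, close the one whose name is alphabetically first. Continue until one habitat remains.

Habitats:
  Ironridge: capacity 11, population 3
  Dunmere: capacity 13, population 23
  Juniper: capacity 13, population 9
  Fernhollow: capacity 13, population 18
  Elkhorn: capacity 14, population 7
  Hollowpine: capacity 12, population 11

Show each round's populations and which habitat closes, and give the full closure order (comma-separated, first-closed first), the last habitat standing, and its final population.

Round 1: Dunmere=23 Elkhorn=7 Fernhollow=18 Hollowpine=11 Ironridge=3 Juniper=9 → close Dunmere (overflow 10)
  23÷5 = 4 each, +1 to first 3
Round 2: Elkhorn=12 Fernhollow=23 Hollowpine=16 Ironridge=7 Juniper=13 → close Fernhollow (overflow 10)
  23÷4 = 5 each, +1 to first 3
Round 3: Elkhorn=18 Hollowpine=22 Ironridge=13 Juniper=18 → close Hollowpine (overflow 10)
  22÷3 = 7 each, +1 to first 1
Round 4: Elkhorn=26 Ironridge=20 Juniper=25 → close Elkhorn (overflow 12)
  26÷2 = 13 each, +1 to first 0
Round 5: Ironridge=33 Juniper=38 → close Juniper (overflow 25)
  38÷1 = 38 each, +1 to first 0

Closure order: Dunmere, Fernhollow, Hollowpine, Elkhorn, Juniper
Last habitat: Ironridge with 71 animals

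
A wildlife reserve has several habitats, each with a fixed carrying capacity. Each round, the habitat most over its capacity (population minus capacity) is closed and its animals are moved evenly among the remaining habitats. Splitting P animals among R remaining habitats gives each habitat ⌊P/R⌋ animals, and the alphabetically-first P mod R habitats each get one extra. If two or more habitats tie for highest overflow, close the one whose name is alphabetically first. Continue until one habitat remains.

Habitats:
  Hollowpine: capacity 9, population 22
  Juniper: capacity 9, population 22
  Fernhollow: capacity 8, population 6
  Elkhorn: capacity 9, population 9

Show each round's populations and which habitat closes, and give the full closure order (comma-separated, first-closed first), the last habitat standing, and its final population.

Round 1: Elkhorn=9 Fernhollow=6 Hollowpine=22 Juniper=22 → close Hollowpine (overflow 13)
  22÷3 = 7 each, +1 to first 1
Round 2: Elkhorn=17 Fernhollow=13 Juniper=29 → close Juniper (overflow 20)
  29÷2 = 14 each, +1 to first 1
Round 3: Elkhorn=32 Fernhollow=27 → close Elkhorn (overflow 23)
  32÷1 = 32 each, +1 to first 0

Closure order: Hollowpine, Juniper, Elkhorn
Last habitat: Fernhollow with 59 animals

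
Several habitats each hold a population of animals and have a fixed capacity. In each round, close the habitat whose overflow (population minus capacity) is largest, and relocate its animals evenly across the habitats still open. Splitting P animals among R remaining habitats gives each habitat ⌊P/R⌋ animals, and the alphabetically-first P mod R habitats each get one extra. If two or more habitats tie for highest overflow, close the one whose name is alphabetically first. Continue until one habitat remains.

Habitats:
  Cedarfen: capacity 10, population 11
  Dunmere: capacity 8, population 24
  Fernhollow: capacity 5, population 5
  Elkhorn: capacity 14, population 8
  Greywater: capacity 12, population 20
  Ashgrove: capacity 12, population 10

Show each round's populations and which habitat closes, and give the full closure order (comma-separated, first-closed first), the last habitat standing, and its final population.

Closure order: Dunmere, Greywater, Cedarfen, Fernhollow, Ashgrove
Last habitat: Elkhorn with 78 animals

Round 1: Ashgrove=10 Cedarfen=11 Dunmere=24 Elkhorn=8 Fernhollow=5 Greywater=20 → close Dunmere (overflow 16)
  24÷5 = 4 each, +1 to first 4
Round 2: Ashgrove=15 Cedarfen=16 Elkhorn=13 Fernhollow=10 Greywater=24 → close Greywater (overflow 12)
  24÷4 = 6 each, +1 to first 0
Round 3: Ashgrove=21 Cedarfen=22 Elkhorn=19 Fernhollow=16 → close Cedarfen (overflow 12)
  22÷3 = 7 each, +1 to first 1
Round 4: Ashgrove=29 Elkhorn=26 Fernhollow=23 → close Fernhollow (overflow 18)
  23÷2 = 11 each, +1 to first 1
Round 5: Ashgrove=41 Elkhorn=37 → close Ashgrove (overflow 29)
  41÷1 = 41 each, +1 to first 0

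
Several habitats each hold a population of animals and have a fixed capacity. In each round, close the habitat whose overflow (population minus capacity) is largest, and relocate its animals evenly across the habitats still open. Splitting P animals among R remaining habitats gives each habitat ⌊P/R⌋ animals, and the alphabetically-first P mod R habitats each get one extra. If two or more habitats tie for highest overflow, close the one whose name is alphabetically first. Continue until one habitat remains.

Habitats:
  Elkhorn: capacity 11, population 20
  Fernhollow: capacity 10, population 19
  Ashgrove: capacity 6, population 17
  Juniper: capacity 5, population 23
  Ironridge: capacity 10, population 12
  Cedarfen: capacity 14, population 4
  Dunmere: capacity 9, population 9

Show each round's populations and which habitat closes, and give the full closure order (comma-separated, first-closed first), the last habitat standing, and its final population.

Closure order: Juniper, Ashgrove, Elkhorn, Fernhollow, Ironridge, Dunmere
Last habitat: Cedarfen with 104 animals

Round 1: Ashgrove=17 Cedarfen=4 Dunmere=9 Elkhorn=20 Fernhollow=19 Ironridge=12 Juniper=23 → close Juniper (overflow 18)
  23÷6 = 3 each, +1 to first 5
Round 2: Ashgrove=21 Cedarfen=8 Dunmere=13 Elkhorn=24 Fernhollow=23 Ironridge=15 → close Ashgrove (overflow 15)
  21÷5 = 4 each, +1 to first 1
Round 3: Cedarfen=13 Dunmere=17 Elkhorn=28 Fernhollow=27 Ironridge=19 → close Elkhorn (overflow 17)
  28÷4 = 7 each, +1 to first 0
Round 4: Cedarfen=20 Dunmere=24 Fernhollow=34 Ironridge=26 → close Fernhollow (overflow 24)
  34÷3 = 11 each, +1 to first 1
Round 5: Cedarfen=32 Dunmere=35 Ironridge=37 → close Ironridge (overflow 27)
  37÷2 = 18 each, +1 to first 1
Round 6: Cedarfen=51 Dunmere=53 → close Dunmere (overflow 44)
  53÷1 = 53 each, +1 to first 0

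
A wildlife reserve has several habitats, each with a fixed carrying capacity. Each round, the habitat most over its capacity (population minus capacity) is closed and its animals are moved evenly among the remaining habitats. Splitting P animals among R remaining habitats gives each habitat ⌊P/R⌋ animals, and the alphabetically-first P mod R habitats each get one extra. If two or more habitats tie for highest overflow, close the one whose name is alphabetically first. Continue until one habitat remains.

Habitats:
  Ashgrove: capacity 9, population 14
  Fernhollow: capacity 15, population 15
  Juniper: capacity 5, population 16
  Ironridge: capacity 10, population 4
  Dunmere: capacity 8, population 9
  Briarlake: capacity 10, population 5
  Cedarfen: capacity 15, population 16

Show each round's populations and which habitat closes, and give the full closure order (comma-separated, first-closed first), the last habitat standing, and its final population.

Closure order: Juniper, Ashgrove, Cedarfen, Dunmere, Fernhollow, Briarlake
Last habitat: Ironridge with 79 animals

Round 1: Ashgrove=14 Briarlake=5 Cedarfen=16 Dunmere=9 Fernhollow=15 Ironridge=4 Juniper=16 → close Juniper (overflow 11)
  16÷6 = 2 each, +1 to first 4
Round 2: Ashgrove=17 Briarlake=8 Cedarfen=19 Dunmere=12 Fernhollow=17 Ironridge=6 → close Ashgrove (overflow 8)
  17÷5 = 3 each, +1 to first 2
Round 3: Briarlake=12 Cedarfen=23 Dunmere=15 Fernhollow=20 Ironridge=9 → close Cedarfen (overflow 8)
  23÷4 = 5 each, +1 to first 3
Round 4: Briarlake=18 Dunmere=21 Fernhollow=26 Ironridge=14 → close Dunmere (overflow 13)
  21÷3 = 7 each, +1 to first 0
Round 5: Briarlake=25 Fernhollow=33 Ironridge=21 → close Fernhollow (overflow 18)
  33÷2 = 16 each, +1 to first 1
Round 6: Briarlake=42 Ironridge=37 → close Briarlake (overflow 32)
  42÷1 = 42 each, +1 to first 0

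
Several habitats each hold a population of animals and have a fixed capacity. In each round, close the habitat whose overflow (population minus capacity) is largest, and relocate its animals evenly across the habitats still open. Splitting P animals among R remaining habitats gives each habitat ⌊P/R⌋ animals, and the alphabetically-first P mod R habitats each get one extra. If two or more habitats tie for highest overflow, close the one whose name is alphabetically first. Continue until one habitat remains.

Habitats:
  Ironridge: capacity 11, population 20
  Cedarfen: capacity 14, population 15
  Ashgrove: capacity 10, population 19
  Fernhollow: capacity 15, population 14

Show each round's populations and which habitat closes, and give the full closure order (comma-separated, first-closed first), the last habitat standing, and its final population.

Round 1: Ashgrove=19 Cedarfen=15 Fernhollow=14 Ironridge=20 → close Ashgrove (overflow 9)
  19÷3 = 6 each, +1 to first 1
Round 2: Cedarfen=22 Fernhollow=20 Ironridge=26 → close Ironridge (overflow 15)
  26÷2 = 13 each, +1 to first 0
Round 3: Cedarfen=35 Fernhollow=33 → close Cedarfen (overflow 21)
  35÷1 = 35 each, +1 to first 0

Closure order: Ashgrove, Ironridge, Cedarfen
Last habitat: Fernhollow with 68 animals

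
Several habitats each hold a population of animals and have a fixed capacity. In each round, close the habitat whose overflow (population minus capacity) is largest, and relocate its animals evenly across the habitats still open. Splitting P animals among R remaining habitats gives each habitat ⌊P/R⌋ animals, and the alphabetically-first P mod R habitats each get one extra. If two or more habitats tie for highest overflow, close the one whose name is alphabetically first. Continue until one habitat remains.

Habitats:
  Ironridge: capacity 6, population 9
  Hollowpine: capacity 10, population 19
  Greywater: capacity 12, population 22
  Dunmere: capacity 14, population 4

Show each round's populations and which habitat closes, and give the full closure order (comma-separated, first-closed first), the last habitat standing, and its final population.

Closure order: Greywater, Hollowpine, Ironridge
Last habitat: Dunmere with 54 animals

Round 1: Dunmere=4 Greywater=22 Hollowpine=19 Ironridge=9 → close Greywater (overflow 10)
  22÷3 = 7 each, +1 to first 1
Round 2: Dunmere=12 Hollowpine=26 Ironridge=16 → close Hollowpine (overflow 16)
  26÷2 = 13 each, +1 to first 0
Round 3: Dunmere=25 Ironridge=29 → close Ironridge (overflow 23)
  29÷1 = 29 each, +1 to first 0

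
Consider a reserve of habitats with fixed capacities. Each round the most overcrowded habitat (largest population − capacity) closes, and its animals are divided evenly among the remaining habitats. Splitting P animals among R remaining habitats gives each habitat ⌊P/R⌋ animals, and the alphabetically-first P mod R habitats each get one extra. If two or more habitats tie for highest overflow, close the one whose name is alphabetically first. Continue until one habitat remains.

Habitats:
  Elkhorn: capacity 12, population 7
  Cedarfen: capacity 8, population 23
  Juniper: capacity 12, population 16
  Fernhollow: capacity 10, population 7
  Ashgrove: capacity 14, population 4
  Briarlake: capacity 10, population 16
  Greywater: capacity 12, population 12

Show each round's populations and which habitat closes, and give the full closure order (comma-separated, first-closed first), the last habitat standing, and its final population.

Closure order: Cedarfen, Briarlake, Juniper, Greywater, Fernhollow, Elkhorn
Last habitat: Ashgrove with 85 animals

Round 1: Ashgrove=4 Briarlake=16 Cedarfen=23 Elkhorn=7 Fernhollow=7 Greywater=12 Juniper=16 → close Cedarfen (overflow 15)
  23÷6 = 3 each, +1 to first 5
Round 2: Ashgrove=8 Briarlake=20 Elkhorn=11 Fernhollow=11 Greywater=16 Juniper=19 → close Briarlake (overflow 10)
  20÷5 = 4 each, +1 to first 0
Round 3: Ashgrove=12 Elkhorn=15 Fernhollow=15 Greywater=20 Juniper=23 → close Juniper (overflow 11)
  23÷4 = 5 each, +1 to first 3
Round 4: Ashgrove=18 Elkhorn=21 Fernhollow=21 Greywater=25 → close Greywater (overflow 13)
  25÷3 = 8 each, +1 to first 1
Round 5: Ashgrove=27 Elkhorn=29 Fernhollow=29 → close Fernhollow (overflow 19)
  29÷2 = 14 each, +1 to first 1
Round 6: Ashgrove=42 Elkhorn=43 → close Elkhorn (overflow 31)
  43÷1 = 43 each, +1 to first 0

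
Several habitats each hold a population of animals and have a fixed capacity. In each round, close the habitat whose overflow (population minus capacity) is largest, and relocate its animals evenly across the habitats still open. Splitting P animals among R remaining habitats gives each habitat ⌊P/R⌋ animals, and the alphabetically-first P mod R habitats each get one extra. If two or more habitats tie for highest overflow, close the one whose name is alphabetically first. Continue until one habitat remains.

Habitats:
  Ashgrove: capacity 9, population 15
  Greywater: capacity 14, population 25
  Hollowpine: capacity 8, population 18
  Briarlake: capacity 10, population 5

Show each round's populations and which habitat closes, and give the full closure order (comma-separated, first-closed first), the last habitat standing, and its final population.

Closure order: Greywater, Hollowpine, Ashgrove
Last habitat: Briarlake with 63 animals

Round 1: Ashgrove=15 Briarlake=5 Greywater=25 Hollowpine=18 → close Greywater (overflow 11)
  25÷3 = 8 each, +1 to first 1
Round 2: Ashgrove=24 Briarlake=13 Hollowpine=26 → close Hollowpine (overflow 18)
  26÷2 = 13 each, +1 to first 0
Round 3: Ashgrove=37 Briarlake=26 → close Ashgrove (overflow 28)
  37÷1 = 37 each, +1 to first 0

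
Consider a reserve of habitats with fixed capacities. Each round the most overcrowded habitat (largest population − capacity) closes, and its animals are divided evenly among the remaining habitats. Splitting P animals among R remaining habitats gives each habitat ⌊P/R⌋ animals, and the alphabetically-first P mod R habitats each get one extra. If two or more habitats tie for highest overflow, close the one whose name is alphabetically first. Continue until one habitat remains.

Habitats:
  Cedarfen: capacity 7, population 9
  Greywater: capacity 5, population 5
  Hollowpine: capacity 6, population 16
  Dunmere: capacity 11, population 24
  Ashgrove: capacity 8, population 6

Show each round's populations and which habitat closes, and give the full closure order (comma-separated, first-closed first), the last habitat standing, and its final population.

Round 1: Ashgrove=6 Cedarfen=9 Dunmere=24 Greywater=5 Hollowpine=16 → close Dunmere (overflow 13)
  24÷4 = 6 each, +1 to first 0
Round 2: Ashgrove=12 Cedarfen=15 Greywater=11 Hollowpine=22 → close Hollowpine (overflow 16)
  22÷3 = 7 each, +1 to first 1
Round 3: Ashgrove=20 Cedarfen=22 Greywater=18 → close Cedarfen (overflow 15)
  22÷2 = 11 each, +1 to first 0
Round 4: Ashgrove=31 Greywater=29 → close Greywater (overflow 24)
  29÷1 = 29 each, +1 to first 0

Closure order: Dunmere, Hollowpine, Cedarfen, Greywater
Last habitat: Ashgrove with 60 animals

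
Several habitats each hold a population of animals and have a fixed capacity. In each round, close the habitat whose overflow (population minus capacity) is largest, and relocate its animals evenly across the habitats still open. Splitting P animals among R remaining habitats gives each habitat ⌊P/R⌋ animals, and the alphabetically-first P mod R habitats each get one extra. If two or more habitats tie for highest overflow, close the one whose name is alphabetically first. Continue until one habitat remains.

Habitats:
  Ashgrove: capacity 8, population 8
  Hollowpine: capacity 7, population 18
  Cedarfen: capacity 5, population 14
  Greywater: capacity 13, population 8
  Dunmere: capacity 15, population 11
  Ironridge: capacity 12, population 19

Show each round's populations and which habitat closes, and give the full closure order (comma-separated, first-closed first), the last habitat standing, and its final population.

Closure order: Hollowpine, Cedarfen, Ironridge, Ashgrove, Dunmere
Last habitat: Greywater with 78 animals

Round 1: Ashgrove=8 Cedarfen=14 Dunmere=11 Greywater=8 Hollowpine=18 Ironridge=19 → close Hollowpine (overflow 11)
  18÷5 = 3 each, +1 to first 3
Round 2: Ashgrove=12 Cedarfen=18 Dunmere=15 Greywater=11 Ironridge=22 → close Cedarfen (overflow 13)
  18÷4 = 4 each, +1 to first 2
Round 3: Ashgrove=17 Dunmere=20 Greywater=15 Ironridge=26 → close Ironridge (overflow 14)
  26÷3 = 8 each, +1 to first 2
Round 4: Ashgrove=26 Dunmere=29 Greywater=23 → close Ashgrove (overflow 18)
  26÷2 = 13 each, +1 to first 0
Round 5: Dunmere=42 Greywater=36 → close Dunmere (overflow 27)
  42÷1 = 42 each, +1 to first 0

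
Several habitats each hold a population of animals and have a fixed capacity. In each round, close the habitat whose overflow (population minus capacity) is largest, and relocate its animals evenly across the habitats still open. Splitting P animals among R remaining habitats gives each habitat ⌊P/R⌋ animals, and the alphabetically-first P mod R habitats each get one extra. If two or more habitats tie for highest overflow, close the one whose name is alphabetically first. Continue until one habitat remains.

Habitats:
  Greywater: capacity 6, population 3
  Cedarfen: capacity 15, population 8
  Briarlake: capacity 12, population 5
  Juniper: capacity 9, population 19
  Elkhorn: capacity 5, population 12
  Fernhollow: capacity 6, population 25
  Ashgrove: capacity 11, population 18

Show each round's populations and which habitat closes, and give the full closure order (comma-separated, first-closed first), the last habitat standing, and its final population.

Round 1: Ashgrove=18 Briarlake=5 Cedarfen=8 Elkhorn=12 Fernhollow=25 Greywater=3 Juniper=19 → close Fernhollow (overflow 19)
  25÷6 = 4 each, +1 to first 1
Round 2: Ashgrove=23 Briarlake=9 Cedarfen=12 Elkhorn=16 Greywater=7 Juniper=23 → close Juniper (overflow 14)
  23÷5 = 4 each, +1 to first 3
Round 3: Ashgrove=28 Briarlake=14 Cedarfen=17 Elkhorn=20 Greywater=11 → close Ashgrove (overflow 17)
  28÷4 = 7 each, +1 to first 0
Round 4: Briarlake=21 Cedarfen=24 Elkhorn=27 Greywater=18 → close Elkhorn (overflow 22)
  27÷3 = 9 each, +1 to first 0
Round 5: Briarlake=30 Cedarfen=33 Greywater=27 → close Greywater (overflow 21)
  27÷2 = 13 each, +1 to first 1
Round 6: Briarlake=44 Cedarfen=46 → close Briarlake (overflow 32)
  44÷1 = 44 each, +1 to first 0

Closure order: Fernhollow, Juniper, Ashgrove, Elkhorn, Greywater, Briarlake
Last habitat: Cedarfen with 90 animals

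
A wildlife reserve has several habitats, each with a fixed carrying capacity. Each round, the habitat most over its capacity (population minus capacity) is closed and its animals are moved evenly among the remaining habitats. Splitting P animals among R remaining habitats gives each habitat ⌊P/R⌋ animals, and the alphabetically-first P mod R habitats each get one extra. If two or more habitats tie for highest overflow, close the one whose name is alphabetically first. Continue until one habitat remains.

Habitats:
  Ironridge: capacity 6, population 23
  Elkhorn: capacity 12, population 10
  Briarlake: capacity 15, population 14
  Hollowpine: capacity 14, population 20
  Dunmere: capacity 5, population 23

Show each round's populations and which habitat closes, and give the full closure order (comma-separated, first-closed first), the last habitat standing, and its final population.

Round 1: Briarlake=14 Dunmere=23 Elkhorn=10 Hollowpine=20 Ironridge=23 → close Dunmere (overflow 18)
  23÷4 = 5 each, +1 to first 3
Round 2: Briarlake=20 Elkhorn=16 Hollowpine=26 Ironridge=28 → close Ironridge (overflow 22)
  28÷3 = 9 each, +1 to first 1
Round 3: Briarlake=30 Elkhorn=25 Hollowpine=35 → close Hollowpine (overflow 21)
  35÷2 = 17 each, +1 to first 1
Round 4: Briarlake=48 Elkhorn=42 → close Briarlake (overflow 33)
  48÷1 = 48 each, +1 to first 0

Closure order: Dunmere, Ironridge, Hollowpine, Briarlake
Last habitat: Elkhorn with 90 animals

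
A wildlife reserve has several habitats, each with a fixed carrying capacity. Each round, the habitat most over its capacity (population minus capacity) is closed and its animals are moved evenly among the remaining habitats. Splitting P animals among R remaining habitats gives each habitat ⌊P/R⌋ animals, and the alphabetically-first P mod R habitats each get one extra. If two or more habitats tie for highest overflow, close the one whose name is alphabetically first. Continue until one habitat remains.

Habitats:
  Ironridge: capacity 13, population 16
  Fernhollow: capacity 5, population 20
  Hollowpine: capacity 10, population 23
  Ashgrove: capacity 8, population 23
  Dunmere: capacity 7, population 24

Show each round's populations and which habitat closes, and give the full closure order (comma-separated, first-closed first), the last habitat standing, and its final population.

Closure order: Dunmere, Ashgrove, Fernhollow, Hollowpine
Last habitat: Ironridge with 106 animals

Round 1: Ashgrove=23 Dunmere=24 Fernhollow=20 Hollowpine=23 Ironridge=16 → close Dunmere (overflow 17)
  24÷4 = 6 each, +1 to first 0
Round 2: Ashgrove=29 Fernhollow=26 Hollowpine=29 Ironridge=22 → close Ashgrove (overflow 21)
  29÷3 = 9 each, +1 to first 2
Round 3: Fernhollow=36 Hollowpine=39 Ironridge=31 → close Fernhollow (overflow 31)
  36÷2 = 18 each, +1 to first 0
Round 4: Hollowpine=57 Ironridge=49 → close Hollowpine (overflow 47)
  57÷1 = 57 each, +1 to first 0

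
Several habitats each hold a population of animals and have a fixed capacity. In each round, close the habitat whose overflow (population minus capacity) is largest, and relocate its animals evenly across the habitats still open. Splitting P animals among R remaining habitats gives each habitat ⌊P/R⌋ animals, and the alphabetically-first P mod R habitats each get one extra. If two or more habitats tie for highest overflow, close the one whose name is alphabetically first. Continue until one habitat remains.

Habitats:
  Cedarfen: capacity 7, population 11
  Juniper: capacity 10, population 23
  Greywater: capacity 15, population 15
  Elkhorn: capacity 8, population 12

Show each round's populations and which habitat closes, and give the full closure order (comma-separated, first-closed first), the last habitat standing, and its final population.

Round 1: Cedarfen=11 Elkhorn=12 Greywater=15 Juniper=23 → close Juniper (overflow 13)
  23÷3 = 7 each, +1 to first 2
Round 2: Cedarfen=19 Elkhorn=20 Greywater=22 → close Cedarfen (overflow 12)
  19÷2 = 9 each, +1 to first 1
Round 3: Elkhorn=30 Greywater=31 → close Elkhorn (overflow 22)
  30÷1 = 30 each, +1 to first 0

Closure order: Juniper, Cedarfen, Elkhorn
Last habitat: Greywater with 61 animals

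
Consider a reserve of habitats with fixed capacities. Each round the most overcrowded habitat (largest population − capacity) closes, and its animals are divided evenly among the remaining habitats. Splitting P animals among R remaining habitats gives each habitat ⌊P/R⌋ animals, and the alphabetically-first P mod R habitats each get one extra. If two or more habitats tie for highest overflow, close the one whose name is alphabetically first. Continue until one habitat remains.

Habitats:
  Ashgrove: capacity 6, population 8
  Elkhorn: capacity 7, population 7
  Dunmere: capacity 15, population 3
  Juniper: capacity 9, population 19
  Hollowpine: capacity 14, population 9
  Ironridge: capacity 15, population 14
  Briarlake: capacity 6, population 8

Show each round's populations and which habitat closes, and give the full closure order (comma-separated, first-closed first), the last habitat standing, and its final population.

Closure order: Juniper, Ashgrove, Briarlake, Elkhorn, Ironridge, Hollowpine
Last habitat: Dunmere with 68 animals

Round 1: Ashgrove=8 Briarlake=8 Dunmere=3 Elkhorn=7 Hollowpine=9 Ironridge=14 Juniper=19 → close Juniper (overflow 10)
  19÷6 = 3 each, +1 to first 1
Round 2: Ashgrove=12 Briarlake=11 Dunmere=6 Elkhorn=10 Hollowpine=12 Ironridge=17 → close Ashgrove (overflow 6)
  12÷5 = 2 each, +1 to first 2
Round 3: Briarlake=14 Dunmere=9 Elkhorn=12 Hollowpine=14 Ironridge=19 → close Briarlake (overflow 8)
  14÷4 = 3 each, +1 to first 2
Round 4: Dunmere=13 Elkhorn=16 Hollowpine=17 Ironridge=22 → close Elkhorn (overflow 9)
  16÷3 = 5 each, +1 to first 1
Round 5: Dunmere=19 Hollowpine=22 Ironridge=27 → close Ironridge (overflow 12)
  27÷2 = 13 each, +1 to first 1
Round 6: Dunmere=33 Hollowpine=35 → close Hollowpine (overflow 21)
  35÷1 = 35 each, +1 to first 0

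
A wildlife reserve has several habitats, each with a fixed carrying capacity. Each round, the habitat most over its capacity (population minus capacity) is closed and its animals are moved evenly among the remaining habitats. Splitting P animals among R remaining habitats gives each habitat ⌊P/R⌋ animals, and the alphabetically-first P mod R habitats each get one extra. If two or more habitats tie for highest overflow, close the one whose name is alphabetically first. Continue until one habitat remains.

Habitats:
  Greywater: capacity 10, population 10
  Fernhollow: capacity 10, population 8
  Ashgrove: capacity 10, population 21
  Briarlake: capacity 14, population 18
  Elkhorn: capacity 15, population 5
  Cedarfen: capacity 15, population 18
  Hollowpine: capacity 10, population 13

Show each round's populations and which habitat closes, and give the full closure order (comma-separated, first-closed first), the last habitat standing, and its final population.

Round 1: Ashgrove=21 Briarlake=18 Cedarfen=18 Elkhorn=5 Fernhollow=8 Greywater=10 Hollowpine=13 → close Ashgrove (overflow 11)
  21÷6 = 3 each, +1 to first 3
Round 2: Briarlake=22 Cedarfen=22 Elkhorn=9 Fernhollow=11 Greywater=13 Hollowpine=16 → close Briarlake (overflow 8)
  22÷5 = 4 each, +1 to first 2
Round 3: Cedarfen=27 Elkhorn=14 Fernhollow=15 Greywater=17 Hollowpine=20 → close Cedarfen (overflow 12)
  27÷4 = 6 each, +1 to first 3
Round 4: Elkhorn=21 Fernhollow=22 Greywater=24 Hollowpine=26 → close Hollowpine (overflow 16)
  26÷3 = 8 each, +1 to first 2
Round 5: Elkhorn=30 Fernhollow=31 Greywater=32 → close Greywater (overflow 22)
  32÷2 = 16 each, +1 to first 0
Round 6: Elkhorn=46 Fernhollow=47 → close Fernhollow (overflow 37)
  47÷1 = 47 each, +1 to first 0

Closure order: Ashgrove, Briarlake, Cedarfen, Hollowpine, Greywater, Fernhollow
Last habitat: Elkhorn with 93 animals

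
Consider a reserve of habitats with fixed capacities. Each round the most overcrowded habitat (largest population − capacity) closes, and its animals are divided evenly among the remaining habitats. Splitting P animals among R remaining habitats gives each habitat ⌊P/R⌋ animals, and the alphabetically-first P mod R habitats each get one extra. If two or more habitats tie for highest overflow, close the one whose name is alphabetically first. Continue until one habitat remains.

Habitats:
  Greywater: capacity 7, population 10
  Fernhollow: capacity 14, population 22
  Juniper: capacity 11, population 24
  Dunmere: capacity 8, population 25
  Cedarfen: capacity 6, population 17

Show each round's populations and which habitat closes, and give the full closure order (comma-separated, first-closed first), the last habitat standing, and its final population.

Round 1: Cedarfen=17 Dunmere=25 Fernhollow=22 Greywater=10 Juniper=24 → close Dunmere (overflow 17)
  25÷4 = 6 each, +1 to first 1
Round 2: Cedarfen=24 Fernhollow=28 Greywater=16 Juniper=30 → close Juniper (overflow 19)
  30÷3 = 10 each, +1 to first 0
Round 3: Cedarfen=34 Fernhollow=38 Greywater=26 → close Cedarfen (overflow 28)
  34÷2 = 17 each, +1 to first 0
Round 4: Fernhollow=55 Greywater=43 → close Fernhollow (overflow 41)
  55÷1 = 55 each, +1 to first 0

Closure order: Dunmere, Juniper, Cedarfen, Fernhollow
Last habitat: Greywater with 98 animals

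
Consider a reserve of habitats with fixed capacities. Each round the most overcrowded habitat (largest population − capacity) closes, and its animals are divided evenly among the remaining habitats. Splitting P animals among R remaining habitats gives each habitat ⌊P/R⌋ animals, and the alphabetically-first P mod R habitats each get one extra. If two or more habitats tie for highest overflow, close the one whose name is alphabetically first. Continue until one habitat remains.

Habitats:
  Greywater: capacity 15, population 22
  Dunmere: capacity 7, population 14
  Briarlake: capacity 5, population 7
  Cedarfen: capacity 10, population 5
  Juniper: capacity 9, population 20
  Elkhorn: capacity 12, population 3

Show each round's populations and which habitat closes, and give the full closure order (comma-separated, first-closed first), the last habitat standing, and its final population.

Closure order: Juniper, Dunmere, Greywater, Briarlake, Cedarfen
Last habitat: Elkhorn with 71 animals

Round 1: Briarlake=7 Cedarfen=5 Dunmere=14 Elkhorn=3 Greywater=22 Juniper=20 → close Juniper (overflow 11)
  20÷5 = 4 each, +1 to first 0
Round 2: Briarlake=11 Cedarfen=9 Dunmere=18 Elkhorn=7 Greywater=26 → close Dunmere (overflow 11)
  18÷4 = 4 each, +1 to first 2
Round 3: Briarlake=16 Cedarfen=14 Elkhorn=11 Greywater=30 → close Greywater (overflow 15)
  30÷3 = 10 each, +1 to first 0
Round 4: Briarlake=26 Cedarfen=24 Elkhorn=21 → close Briarlake (overflow 21)
  26÷2 = 13 each, +1 to first 0
Round 5: Cedarfen=37 Elkhorn=34 → close Cedarfen (overflow 27)
  37÷1 = 37 each, +1 to first 0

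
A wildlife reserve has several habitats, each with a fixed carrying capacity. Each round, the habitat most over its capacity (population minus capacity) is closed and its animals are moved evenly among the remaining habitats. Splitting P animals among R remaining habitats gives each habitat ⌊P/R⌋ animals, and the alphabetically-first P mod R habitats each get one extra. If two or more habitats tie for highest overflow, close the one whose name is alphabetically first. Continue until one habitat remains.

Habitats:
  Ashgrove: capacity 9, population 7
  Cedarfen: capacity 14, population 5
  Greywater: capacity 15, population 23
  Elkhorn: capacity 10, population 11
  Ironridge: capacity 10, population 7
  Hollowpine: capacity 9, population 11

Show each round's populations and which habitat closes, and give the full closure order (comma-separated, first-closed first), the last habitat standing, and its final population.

Round 1: Ashgrove=7 Cedarfen=5 Elkhorn=11 Greywater=23 Hollowpine=11 Ironridge=7 → close Greywater (overflow 8)
  23÷5 = 4 each, +1 to first 3
Round 2: Ashgrove=12 Cedarfen=10 Elkhorn=16 Hollowpine=15 Ironridge=11 → close Elkhorn (overflow 6)
  16÷4 = 4 each, +1 to first 0
Round 3: Ashgrove=16 Cedarfen=14 Hollowpine=19 Ironridge=15 → close Hollowpine (overflow 10)
  19÷3 = 6 each, +1 to first 1
Round 4: Ashgrove=23 Cedarfen=20 Ironridge=21 → close Ashgrove (overflow 14)
  23÷2 = 11 each, +1 to first 1
Round 5: Cedarfen=32 Ironridge=32 → close Ironridge (overflow 22)
  32÷1 = 32 each, +1 to first 0

Closure order: Greywater, Elkhorn, Hollowpine, Ashgrove, Ironridge
Last habitat: Cedarfen with 64 animals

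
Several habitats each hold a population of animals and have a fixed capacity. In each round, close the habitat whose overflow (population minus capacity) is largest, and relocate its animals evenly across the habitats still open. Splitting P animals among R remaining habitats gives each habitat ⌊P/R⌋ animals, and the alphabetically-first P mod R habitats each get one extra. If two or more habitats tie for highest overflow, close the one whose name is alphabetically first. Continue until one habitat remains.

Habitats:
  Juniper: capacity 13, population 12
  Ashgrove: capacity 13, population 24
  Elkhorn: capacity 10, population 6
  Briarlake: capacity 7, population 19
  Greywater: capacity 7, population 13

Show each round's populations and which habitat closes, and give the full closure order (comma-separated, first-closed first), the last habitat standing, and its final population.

Round 1: Ashgrove=24 Briarlake=19 Elkhorn=6 Greywater=13 Juniper=12 → close Briarlake (overflow 12)
  19÷4 = 4 each, +1 to first 3
Round 2: Ashgrove=29 Elkhorn=11 Greywater=18 Juniper=16 → close Ashgrove (overflow 16)
  29÷3 = 9 each, +1 to first 2
Round 3: Elkhorn=21 Greywater=28 Juniper=25 → close Greywater (overflow 21)
  28÷2 = 14 each, +1 to first 0
Round 4: Elkhorn=35 Juniper=39 → close Juniper (overflow 26)
  39÷1 = 39 each, +1 to first 0

Closure order: Briarlake, Ashgrove, Greywater, Juniper
Last habitat: Elkhorn with 74 animals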